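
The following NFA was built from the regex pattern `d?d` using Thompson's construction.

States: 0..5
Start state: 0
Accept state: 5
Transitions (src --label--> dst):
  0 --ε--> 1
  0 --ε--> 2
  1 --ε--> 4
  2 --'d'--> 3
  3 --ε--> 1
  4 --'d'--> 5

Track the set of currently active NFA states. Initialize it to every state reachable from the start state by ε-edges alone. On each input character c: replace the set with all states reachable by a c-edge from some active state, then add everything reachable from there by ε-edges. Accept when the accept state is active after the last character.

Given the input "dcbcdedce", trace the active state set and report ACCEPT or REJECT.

S₀ = ε-closure({0}) = {0,1,2,4}
'd' @ 1: {1,3,4,5}  (accept∈set)
'c' @ 2: {}  — state set empty
rest 'bcdedce' ignored (set empty)
end set {} — state 5 not in

Answer: REJECT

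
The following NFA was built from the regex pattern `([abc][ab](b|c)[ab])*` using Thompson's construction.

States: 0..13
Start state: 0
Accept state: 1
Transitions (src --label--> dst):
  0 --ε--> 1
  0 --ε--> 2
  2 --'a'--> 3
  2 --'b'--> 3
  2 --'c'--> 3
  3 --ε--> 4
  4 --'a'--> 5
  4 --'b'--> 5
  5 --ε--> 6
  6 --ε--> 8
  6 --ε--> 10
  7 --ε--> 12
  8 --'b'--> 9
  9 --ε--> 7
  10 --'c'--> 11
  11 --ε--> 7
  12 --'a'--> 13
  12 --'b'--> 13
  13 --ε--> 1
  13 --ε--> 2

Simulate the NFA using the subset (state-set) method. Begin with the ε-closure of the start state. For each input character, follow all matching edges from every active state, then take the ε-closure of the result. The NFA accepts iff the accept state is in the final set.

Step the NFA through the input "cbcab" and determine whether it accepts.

Answer: REJECT

Derivation:
S₀ = ε-closure({0}) = {0,1,2}
'c' @ 1: {3,4}
'b' @ 2: {5,6,8,10}
'c' @ 3: {7,11,12}
'a' @ 4: {1,2,13}  (accept∈set)
'b' @ 5: {3,4}
end set {3,4} — state 1 not in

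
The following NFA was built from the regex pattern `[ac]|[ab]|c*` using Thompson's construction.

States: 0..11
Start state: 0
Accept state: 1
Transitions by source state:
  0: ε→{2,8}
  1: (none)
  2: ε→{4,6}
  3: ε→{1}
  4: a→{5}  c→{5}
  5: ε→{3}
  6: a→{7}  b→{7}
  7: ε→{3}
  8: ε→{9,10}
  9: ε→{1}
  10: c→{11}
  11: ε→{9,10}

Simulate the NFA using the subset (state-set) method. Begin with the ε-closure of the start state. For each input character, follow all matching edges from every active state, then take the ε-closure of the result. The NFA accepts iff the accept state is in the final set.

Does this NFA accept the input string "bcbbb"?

S₀ = ε-closure({0}) = {0,1,2,4,6,8,9,10}
'b' @ 1: {1,3,7}  [accepting]
'c' @ 2: {}  — state set empty
rest 'bbb' ignored (set empty)
final: {}; accept 1 not in set

Answer: REJECT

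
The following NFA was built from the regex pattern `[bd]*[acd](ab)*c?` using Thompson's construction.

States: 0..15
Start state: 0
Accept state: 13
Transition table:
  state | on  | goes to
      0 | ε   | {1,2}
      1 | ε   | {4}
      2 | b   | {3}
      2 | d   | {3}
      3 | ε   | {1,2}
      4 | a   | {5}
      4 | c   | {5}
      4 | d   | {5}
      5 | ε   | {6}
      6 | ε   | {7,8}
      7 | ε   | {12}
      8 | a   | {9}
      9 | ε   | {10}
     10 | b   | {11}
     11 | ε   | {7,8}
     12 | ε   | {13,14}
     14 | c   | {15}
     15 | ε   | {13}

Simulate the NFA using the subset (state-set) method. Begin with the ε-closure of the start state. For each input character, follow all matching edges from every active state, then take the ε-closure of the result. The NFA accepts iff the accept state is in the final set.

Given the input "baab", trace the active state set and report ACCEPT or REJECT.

Answer: ACCEPT

Steps:
S₀ = ε-closure({0}) = {0,1,2,4}
'b' @ 1: {1,2,3,4}
'a' @ 2: {5,6,7,8,12,13,14}  [accepting]
'a' @ 3: {9,10}
'b' @ 4: {7,8,11,12,13,14}  [accepting]
after full input: {7,8,11,12,13,14}  (accept=13 in)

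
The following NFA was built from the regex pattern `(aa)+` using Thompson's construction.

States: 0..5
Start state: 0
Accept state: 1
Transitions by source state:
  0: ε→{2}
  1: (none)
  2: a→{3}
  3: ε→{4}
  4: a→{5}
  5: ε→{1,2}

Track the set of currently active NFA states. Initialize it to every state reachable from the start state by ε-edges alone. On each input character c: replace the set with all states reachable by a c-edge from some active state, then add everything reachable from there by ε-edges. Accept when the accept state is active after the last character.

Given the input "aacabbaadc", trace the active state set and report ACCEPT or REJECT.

Answer: REJECT

Derivation:
start: ε-closure({0}) = {0,2}
'a' @ 1: {3,4}
'a' @ 2: {1,2,5}  [accepting]
'c' @ 3: {}  — dead — no transitions
rest 'abbaadc' ignored (set empty)
after full input: {}  (accept=1 not in)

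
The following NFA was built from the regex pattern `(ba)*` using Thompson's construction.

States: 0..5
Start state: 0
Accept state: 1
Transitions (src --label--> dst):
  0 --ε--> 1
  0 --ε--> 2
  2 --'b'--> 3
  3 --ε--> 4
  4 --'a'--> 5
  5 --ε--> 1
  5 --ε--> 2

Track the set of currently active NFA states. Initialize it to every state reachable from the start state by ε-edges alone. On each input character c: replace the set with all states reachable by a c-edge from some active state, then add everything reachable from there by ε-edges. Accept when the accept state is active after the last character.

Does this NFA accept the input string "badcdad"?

Answer: REJECT

Steps:
S₀ = ε-closure({0}) = {0,1,2}
'b' @ 1: {3,4}
'a' @ 2: {1,2,5}  (accept∈set)
'd' @ 3: {}  — dead — no transitions
rest 'cdad' ignored (set empty)
end set {} — state 1 not in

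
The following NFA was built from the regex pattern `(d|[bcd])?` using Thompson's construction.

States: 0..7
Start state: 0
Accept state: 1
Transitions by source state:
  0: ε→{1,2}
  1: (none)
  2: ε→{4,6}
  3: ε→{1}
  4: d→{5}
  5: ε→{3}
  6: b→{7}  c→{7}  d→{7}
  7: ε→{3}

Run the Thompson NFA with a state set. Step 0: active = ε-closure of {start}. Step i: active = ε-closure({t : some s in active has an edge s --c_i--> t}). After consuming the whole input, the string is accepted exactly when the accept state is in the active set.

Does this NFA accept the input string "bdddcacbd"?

start: ε-closure({0}) = {0,1,2,4,6}
'b' @ 1: {1,3,7}  (accept∈set)
'd' @ 2: {}  — state set empty
rest 'ddcacbd' ignored (set empty)
final: {}; accept 1 not in set

Answer: REJECT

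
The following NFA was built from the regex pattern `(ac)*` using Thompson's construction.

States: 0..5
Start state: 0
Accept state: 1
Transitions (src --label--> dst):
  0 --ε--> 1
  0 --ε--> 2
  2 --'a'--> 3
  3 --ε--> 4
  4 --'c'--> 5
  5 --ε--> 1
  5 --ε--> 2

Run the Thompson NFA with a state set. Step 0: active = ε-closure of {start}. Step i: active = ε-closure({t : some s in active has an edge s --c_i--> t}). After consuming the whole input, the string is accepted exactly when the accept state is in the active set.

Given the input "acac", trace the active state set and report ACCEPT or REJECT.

initial (ε-close {0}): {0,1,2}
'a' @ 1: {3,4}
'c' @ 2: {1,2,5}  [accepting]
'a' @ 3: {3,4}
'c' @ 4: {1,2,5}  [accepting]
end set {1,2,5} — state 1 in

Answer: ACCEPT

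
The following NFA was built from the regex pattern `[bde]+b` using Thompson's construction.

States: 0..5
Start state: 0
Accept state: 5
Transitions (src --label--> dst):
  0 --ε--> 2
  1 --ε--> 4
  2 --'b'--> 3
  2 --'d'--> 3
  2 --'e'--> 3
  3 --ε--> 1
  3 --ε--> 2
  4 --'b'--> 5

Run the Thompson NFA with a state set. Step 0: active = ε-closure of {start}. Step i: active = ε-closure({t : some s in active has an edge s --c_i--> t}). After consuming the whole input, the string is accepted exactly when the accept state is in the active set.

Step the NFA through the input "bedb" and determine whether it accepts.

Answer: ACCEPT

Trace:
S₀ = ε-closure({0}) = {0,2}
'b' @ 1: {1,2,3,4}
'e' @ 2: {1,2,3,4}
'd' @ 3: {1,2,3,4}
'b' @ 4: {1,2,3,4,5}  (accept∈set)
final: {1,2,3,4,5}; accept 5 in set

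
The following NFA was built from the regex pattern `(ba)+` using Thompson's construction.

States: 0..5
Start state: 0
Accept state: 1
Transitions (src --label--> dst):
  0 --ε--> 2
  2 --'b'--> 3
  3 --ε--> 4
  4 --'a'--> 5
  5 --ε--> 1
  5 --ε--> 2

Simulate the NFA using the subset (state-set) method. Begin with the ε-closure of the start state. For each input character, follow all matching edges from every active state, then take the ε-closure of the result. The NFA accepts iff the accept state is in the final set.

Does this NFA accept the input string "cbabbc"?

Answer: REJECT

Steps:
S₀ = ε-closure({0}) = {0,2}
'c' @ 1: {}  — dead — no transitions
rest 'babbc' ignored (set empty)
final: {}; accept 1 not in set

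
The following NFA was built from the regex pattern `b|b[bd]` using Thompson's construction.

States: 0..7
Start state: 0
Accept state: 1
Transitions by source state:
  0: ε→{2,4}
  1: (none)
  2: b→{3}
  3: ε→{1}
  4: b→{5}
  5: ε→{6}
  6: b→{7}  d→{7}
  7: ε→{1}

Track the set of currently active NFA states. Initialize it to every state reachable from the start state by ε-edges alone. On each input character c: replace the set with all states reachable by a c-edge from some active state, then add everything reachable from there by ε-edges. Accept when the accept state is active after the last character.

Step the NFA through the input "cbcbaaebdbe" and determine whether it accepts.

Answer: REJECT

Derivation:
S₀ = ε-closure({0}) = {0,2,4}
'c' @ 1: {}  — dead — no transitions
rest 'bcbaaebdbe' ignored (set empty)
final: {}; accept 1 not in set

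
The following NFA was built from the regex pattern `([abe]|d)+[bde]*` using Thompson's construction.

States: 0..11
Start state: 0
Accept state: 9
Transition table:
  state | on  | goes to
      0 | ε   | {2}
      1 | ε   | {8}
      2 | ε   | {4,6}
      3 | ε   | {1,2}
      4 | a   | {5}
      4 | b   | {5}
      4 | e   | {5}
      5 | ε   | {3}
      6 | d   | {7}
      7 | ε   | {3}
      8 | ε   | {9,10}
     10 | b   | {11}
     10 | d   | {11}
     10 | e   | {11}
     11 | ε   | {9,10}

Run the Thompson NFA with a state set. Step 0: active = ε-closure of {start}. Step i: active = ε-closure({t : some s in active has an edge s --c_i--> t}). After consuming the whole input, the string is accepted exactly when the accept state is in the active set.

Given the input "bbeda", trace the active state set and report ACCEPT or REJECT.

initial (ε-close {0}): {0,2,4,6}
'b' @ 1: {1,2,3,4,5,6,8,9,10}  ✓accept
'b' @ 2: {1,2,3,4,5,6,8,9,10,11}  ✓accept
'e' @ 3: {1,2,3,4,5,6,8,9,10,11}  ✓accept
'd' @ 4: {1,2,3,4,6,7,8,9,10,11}  ✓accept
'a' @ 5: {1,2,3,4,5,6,8,9,10}  ✓accept
end set {1,2,3,4,5,6,8,9,10} — state 9 in

Answer: ACCEPT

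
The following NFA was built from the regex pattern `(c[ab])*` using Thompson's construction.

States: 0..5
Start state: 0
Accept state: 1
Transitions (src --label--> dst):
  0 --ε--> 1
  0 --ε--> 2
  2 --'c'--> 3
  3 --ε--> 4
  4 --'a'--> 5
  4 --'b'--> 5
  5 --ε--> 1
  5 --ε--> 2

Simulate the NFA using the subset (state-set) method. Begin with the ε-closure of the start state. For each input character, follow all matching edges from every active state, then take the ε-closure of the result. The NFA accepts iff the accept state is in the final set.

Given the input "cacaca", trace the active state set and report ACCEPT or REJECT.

Answer: ACCEPT

Steps:
start: ε-closure({0}) = {0,1,2}
'c' @ 1: {3,4}
'a' @ 2: {1,2,5}  ✓accept
'c' @ 3: {3,4}
'a' @ 4: {1,2,5}  ✓accept
'c' @ 5: {3,4}
'a' @ 6: {1,2,5}  ✓accept
final: {1,2,5}; accept 1 in set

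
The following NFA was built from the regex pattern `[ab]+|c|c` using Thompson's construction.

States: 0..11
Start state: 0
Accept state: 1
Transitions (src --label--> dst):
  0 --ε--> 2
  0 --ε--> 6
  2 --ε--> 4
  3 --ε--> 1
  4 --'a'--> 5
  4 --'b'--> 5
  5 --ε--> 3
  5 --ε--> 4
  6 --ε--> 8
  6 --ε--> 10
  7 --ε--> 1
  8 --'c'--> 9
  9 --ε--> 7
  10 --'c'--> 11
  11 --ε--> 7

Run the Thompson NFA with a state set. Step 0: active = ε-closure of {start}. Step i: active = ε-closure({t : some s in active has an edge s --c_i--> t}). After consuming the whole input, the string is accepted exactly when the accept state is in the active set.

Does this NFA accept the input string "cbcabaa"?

initial (ε-close {0}): {0,2,4,6,8,10}
'c' @ 1: {1,7,9,11}  ✓accept
'b' @ 2: {}  — state set empty
rest 'cabaa' ignored (set empty)
final: {}; accept 1 not in set

Answer: REJECT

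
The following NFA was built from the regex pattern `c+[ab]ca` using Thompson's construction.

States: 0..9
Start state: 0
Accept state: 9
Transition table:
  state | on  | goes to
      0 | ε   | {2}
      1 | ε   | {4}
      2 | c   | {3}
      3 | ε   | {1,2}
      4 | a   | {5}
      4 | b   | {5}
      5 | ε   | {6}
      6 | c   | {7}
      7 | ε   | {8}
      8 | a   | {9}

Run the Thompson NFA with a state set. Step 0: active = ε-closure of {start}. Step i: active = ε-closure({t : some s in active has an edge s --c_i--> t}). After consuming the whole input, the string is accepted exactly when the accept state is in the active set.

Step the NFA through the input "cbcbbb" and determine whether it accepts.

Answer: REJECT

Trace:
start: ε-closure({0}) = {0,2}
'c' @ 1: {1,2,3,4}
'b' @ 2: {5,6}
'c' @ 3: {7,8}
'b' @ 4: {}  — state set empty
rest 'bb' ignored (set empty)
after full input: {}  (accept=9 not in)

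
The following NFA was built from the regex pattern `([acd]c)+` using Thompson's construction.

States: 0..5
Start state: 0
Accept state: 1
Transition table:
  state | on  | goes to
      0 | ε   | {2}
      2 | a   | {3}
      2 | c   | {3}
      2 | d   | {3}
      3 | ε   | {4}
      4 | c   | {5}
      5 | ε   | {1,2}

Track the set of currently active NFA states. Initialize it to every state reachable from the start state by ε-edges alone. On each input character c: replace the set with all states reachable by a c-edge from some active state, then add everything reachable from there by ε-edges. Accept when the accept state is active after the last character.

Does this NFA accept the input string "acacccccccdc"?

Answer: ACCEPT

Derivation:
start: ε-closure({0}) = {0,2}
'a' @ 1: {3,4}
'c' @ 2: {1,2,5}  ✓accept
'a' @ 3: {3,4}
'c' @ 4: {1,2,5}  ✓accept
'c' @ 5: {3,4}
'c' @ 6: {1,2,5}  ✓accept
'c' @ 7: {3,4}
'c' @ 8: {1,2,5}  ✓accept
'c' @ 9: {3,4}
'c' @ 10: {1,2,5}  ✓accept
'd' @ 11: {3,4}
'c' @ 12: {1,2,5}  ✓accept
after full input: {1,2,5}  (accept=1 in)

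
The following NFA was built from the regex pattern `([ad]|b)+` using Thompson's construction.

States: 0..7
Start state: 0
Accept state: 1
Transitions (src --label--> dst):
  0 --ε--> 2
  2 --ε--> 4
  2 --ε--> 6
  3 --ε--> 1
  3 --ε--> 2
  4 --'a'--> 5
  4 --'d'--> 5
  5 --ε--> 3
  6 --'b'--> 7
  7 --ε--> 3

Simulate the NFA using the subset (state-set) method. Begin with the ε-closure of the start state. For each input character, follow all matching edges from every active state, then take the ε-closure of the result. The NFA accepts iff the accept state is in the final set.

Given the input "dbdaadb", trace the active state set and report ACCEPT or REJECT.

Answer: ACCEPT

Derivation:
S₀ = ε-closure({0}) = {0,2,4,6}
'd' @ 1: {1,2,3,4,5,6}  [accepting]
'b' @ 2: {1,2,3,4,6,7}  [accepting]
'd' @ 3: {1,2,3,4,5,6}  [accepting]
'a' @ 4: {1,2,3,4,5,6}  [accepting]
'a' @ 5: {1,2,3,4,5,6}  [accepting]
'd' @ 6: {1,2,3,4,5,6}  [accepting]
'b' @ 7: {1,2,3,4,6,7}  [accepting]
final: {1,2,3,4,6,7}; accept 1 in set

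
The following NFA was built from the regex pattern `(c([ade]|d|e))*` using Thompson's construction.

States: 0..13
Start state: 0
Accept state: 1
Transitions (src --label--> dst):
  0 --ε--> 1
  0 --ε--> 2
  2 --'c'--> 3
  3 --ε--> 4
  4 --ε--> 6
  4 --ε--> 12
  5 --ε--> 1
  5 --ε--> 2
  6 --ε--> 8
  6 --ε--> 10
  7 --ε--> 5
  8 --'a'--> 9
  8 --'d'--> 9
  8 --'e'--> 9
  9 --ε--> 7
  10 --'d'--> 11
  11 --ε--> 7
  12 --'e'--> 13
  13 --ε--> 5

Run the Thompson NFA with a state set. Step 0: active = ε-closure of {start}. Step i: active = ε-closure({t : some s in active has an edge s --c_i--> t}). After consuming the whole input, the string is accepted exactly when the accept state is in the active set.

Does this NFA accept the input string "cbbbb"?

S₀ = ε-closure({0}) = {0,1,2}
'c' @ 1: {3,4,6,8,10,12}
'b' @ 2: {}  — no active states
rest 'bbb' ignored (set empty)
end set {} — state 1 not in

Answer: REJECT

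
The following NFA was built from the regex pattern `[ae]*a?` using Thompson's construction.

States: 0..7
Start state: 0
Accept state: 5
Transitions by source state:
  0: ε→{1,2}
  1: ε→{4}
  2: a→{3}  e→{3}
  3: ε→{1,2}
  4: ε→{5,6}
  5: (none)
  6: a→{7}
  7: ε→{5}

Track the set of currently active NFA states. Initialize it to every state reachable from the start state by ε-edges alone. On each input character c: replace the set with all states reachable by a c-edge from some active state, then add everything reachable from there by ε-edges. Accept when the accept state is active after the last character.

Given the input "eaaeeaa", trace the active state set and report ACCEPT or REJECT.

Answer: ACCEPT

Derivation:
initial (ε-close {0}): {0,1,2,4,5,6}
'e' @ 1: {1,2,3,4,5,6}  ✓accept
'a' @ 2: {1,2,3,4,5,6,7}  ✓accept
'a' @ 3: {1,2,3,4,5,6,7}  ✓accept
'e' @ 4: {1,2,3,4,5,6}  ✓accept
'e' @ 5: {1,2,3,4,5,6}  ✓accept
'a' @ 6: {1,2,3,4,5,6,7}  ✓accept
'a' @ 7: {1,2,3,4,5,6,7}  ✓accept
final: {1,2,3,4,5,6,7}; accept 5 in set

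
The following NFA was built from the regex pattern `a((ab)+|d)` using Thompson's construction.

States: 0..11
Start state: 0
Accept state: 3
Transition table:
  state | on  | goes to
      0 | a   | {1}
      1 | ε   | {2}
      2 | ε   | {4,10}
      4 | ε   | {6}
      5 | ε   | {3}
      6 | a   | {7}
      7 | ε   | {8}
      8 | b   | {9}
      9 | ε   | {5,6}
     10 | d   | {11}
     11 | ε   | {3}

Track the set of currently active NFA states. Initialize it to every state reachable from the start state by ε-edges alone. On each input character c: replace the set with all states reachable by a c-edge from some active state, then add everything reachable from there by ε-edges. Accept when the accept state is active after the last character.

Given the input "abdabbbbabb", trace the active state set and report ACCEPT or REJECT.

Answer: REJECT

Trace:
initial (ε-close {0}): {0}
'a' @ 1: {1,2,4,6,10}
'b' @ 2: {}  — dead — no transitions
rest 'dabbbbabb' ignored (set empty)
final: {}; accept 3 not in set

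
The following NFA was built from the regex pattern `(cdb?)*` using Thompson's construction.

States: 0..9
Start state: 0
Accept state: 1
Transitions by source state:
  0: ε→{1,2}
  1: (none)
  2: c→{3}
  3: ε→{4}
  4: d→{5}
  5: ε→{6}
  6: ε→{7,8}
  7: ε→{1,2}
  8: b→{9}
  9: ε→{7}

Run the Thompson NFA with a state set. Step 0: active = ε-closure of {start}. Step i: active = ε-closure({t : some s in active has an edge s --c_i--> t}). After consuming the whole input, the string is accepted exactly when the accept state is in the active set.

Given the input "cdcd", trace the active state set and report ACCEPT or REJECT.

Answer: ACCEPT

Derivation:
S₀ = ε-closure({0}) = {0,1,2}
'c' @ 1: {3,4}
'd' @ 2: {1,2,5,6,7,8}  (accept∈set)
'c' @ 3: {3,4}
'd' @ 4: {1,2,5,6,7,8}  (accept∈set)
end set {1,2,5,6,7,8} — state 1 in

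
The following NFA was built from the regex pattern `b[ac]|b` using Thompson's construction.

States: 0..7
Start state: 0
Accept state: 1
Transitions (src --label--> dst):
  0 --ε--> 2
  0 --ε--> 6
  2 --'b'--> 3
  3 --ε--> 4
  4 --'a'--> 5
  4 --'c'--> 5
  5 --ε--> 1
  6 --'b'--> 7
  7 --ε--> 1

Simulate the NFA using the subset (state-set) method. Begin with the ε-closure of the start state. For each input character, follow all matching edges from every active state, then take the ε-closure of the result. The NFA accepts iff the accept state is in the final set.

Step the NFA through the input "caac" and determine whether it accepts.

Answer: REJECT

Steps:
start: ε-closure({0}) = {0,2,6}
'c' @ 1: {}  — dead — no transitions
rest 'aac' ignored (set empty)
end set {} — state 1 not in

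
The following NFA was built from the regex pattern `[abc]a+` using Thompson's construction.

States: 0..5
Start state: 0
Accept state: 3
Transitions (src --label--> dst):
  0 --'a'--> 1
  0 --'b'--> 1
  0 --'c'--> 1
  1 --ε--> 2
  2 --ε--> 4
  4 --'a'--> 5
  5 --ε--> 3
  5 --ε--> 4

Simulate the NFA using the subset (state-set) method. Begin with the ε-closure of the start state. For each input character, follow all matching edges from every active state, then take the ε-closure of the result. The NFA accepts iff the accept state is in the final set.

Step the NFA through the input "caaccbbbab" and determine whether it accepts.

initial (ε-close {0}): {0}
'c' @ 1: {1,2,4}
'a' @ 2: {3,4,5}  [accepting]
'a' @ 3: {3,4,5}  [accepting]
'c' @ 4: {}  — state set empty
rest 'cbbbab' ignored (set empty)
final: {}; accept 3 not in set

Answer: REJECT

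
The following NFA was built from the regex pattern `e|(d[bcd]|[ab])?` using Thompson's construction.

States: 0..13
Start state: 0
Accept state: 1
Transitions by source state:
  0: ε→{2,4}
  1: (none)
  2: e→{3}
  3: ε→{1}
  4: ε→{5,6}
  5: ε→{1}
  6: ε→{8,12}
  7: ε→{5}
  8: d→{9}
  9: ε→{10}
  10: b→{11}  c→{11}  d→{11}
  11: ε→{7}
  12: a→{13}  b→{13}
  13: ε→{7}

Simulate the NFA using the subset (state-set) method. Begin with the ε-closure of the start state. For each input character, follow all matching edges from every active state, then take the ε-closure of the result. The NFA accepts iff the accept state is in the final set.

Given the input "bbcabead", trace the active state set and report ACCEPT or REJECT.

S₀ = ε-closure({0}) = {0,1,2,4,5,6,8,12}
'b' @ 1: {1,5,7,13}  (accept∈set)
'b' @ 2: {}  — dead — no transitions
rest 'cabead' ignored (set empty)
final: {}; accept 1 not in set

Answer: REJECT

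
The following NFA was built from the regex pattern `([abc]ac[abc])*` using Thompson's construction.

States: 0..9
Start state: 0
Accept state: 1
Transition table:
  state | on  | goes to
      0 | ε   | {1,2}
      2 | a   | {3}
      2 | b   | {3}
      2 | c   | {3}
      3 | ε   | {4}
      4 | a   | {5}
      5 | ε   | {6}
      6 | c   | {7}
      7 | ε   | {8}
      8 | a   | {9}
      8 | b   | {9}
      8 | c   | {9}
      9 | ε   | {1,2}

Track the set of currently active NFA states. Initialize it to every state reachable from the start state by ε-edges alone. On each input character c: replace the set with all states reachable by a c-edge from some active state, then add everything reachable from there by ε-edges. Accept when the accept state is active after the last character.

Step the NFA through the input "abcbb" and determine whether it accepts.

Answer: REJECT

Trace:
start: ε-closure({0}) = {0,1,2}
'a' @ 1: {3,4}
'b' @ 2: {}  — no active states
rest 'cbb' ignored (set empty)
after full input: {}  (accept=1 not in)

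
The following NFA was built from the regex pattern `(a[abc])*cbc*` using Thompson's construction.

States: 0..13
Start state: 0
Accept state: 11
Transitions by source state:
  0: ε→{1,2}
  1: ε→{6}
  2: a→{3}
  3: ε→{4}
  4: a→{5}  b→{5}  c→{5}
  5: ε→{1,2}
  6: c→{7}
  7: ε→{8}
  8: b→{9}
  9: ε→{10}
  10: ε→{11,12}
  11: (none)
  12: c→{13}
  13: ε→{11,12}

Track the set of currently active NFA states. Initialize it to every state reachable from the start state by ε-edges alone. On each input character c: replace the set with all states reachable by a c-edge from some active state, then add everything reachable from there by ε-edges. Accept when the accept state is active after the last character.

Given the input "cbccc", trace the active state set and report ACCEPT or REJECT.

Answer: ACCEPT

Trace:
S₀ = ε-closure({0}) = {0,1,2,6}
'c' @ 1: {7,8}
'b' @ 2: {9,10,11,12}  [accepting]
'c' @ 3: {11,12,13}  [accepting]
'c' @ 4: {11,12,13}  [accepting]
'c' @ 5: {11,12,13}  [accepting]
end set {11,12,13} — state 11 in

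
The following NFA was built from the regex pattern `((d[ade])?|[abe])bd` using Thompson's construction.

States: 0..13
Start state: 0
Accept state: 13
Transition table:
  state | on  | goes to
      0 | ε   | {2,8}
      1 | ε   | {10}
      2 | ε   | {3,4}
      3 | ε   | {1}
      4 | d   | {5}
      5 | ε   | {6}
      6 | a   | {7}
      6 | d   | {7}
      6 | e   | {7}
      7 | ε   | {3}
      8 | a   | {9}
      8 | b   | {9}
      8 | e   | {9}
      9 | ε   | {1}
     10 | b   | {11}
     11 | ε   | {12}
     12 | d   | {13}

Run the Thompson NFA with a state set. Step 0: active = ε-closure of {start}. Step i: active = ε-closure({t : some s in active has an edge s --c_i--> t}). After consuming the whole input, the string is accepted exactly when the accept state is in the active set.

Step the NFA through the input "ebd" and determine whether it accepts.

S₀ = ε-closure({0}) = {0,1,2,3,4,8,10}
'e' @ 1: {1,9,10}
'b' @ 2: {11,12}
'd' @ 3: {13}  [accepting]
after full input: {13}  (accept=13 in)

Answer: ACCEPT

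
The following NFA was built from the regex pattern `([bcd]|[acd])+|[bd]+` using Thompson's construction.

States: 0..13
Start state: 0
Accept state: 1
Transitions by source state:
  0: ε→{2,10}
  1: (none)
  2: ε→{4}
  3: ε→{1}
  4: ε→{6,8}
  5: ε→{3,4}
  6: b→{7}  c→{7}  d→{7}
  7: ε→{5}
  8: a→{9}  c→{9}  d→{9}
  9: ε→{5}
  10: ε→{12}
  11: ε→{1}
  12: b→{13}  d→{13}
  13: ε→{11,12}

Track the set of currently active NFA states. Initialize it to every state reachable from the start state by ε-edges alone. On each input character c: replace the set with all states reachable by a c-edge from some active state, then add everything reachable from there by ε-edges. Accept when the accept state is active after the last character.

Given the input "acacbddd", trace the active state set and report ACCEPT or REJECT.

initial (ε-close {0}): {0,2,4,6,8,10,12}
'a' @ 1: {1,3,4,5,6,8,9}  (accept∈set)
'c' @ 2: {1,3,4,5,6,7,8,9}  (accept∈set)
'a' @ 3: {1,3,4,5,6,8,9}  (accept∈set)
'c' @ 4: {1,3,4,5,6,7,8,9}  (accept∈set)
'b' @ 5: {1,3,4,5,6,7,8}  (accept∈set)
'd' @ 6: {1,3,4,5,6,7,8,9}  (accept∈set)
'd' @ 7: {1,3,4,5,6,7,8,9}  (accept∈set)
'd' @ 8: {1,3,4,5,6,7,8,9}  (accept∈set)
end set {1,3,4,5,6,7,8,9} — state 1 in

Answer: ACCEPT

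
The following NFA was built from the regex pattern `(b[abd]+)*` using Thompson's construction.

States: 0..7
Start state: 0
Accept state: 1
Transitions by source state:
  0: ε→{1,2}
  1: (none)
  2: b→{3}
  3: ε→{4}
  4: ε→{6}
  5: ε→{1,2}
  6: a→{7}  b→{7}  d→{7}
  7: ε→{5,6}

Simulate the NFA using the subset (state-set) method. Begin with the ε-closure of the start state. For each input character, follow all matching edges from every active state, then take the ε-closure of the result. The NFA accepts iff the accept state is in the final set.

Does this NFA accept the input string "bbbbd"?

initial (ε-close {0}): {0,1,2}
'b' @ 1: {3,4,6}
'b' @ 2: {1,2,5,6,7}  [accepting]
'b' @ 3: {1,2,3,4,5,6,7}  [accepting]
'b' @ 4: {1,2,3,4,5,6,7}  [accepting]
'd' @ 5: {1,2,5,6,7}  [accepting]
final: {1,2,5,6,7}; accept 1 in set

Answer: ACCEPT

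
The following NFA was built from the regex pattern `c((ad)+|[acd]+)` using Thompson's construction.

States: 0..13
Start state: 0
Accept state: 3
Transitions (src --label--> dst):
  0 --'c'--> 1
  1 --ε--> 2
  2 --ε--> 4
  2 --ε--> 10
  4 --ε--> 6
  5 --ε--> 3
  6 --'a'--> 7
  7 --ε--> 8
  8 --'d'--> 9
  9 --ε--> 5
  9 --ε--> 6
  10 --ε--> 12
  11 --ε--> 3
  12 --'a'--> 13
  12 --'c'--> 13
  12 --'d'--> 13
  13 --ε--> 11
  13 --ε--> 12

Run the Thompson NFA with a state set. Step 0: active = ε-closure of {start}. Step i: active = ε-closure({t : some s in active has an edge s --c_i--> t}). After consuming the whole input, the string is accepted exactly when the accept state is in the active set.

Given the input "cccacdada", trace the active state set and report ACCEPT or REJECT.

Answer: ACCEPT

Derivation:
S₀ = ε-closure({0}) = {0}
'c' @ 1: {1,2,4,6,10,12}
'c' @ 2: {3,11,12,13}  ✓accept
'c' @ 3: {3,11,12,13}  ✓accept
'a' @ 4: {3,11,12,13}  ✓accept
'c' @ 5: {3,11,12,13}  ✓accept
'd' @ 6: {3,11,12,13}  ✓accept
'a' @ 7: {3,11,12,13}  ✓accept
'd' @ 8: {3,11,12,13}  ✓accept
'a' @ 9: {3,11,12,13}  ✓accept
final: {3,11,12,13}; accept 3 in set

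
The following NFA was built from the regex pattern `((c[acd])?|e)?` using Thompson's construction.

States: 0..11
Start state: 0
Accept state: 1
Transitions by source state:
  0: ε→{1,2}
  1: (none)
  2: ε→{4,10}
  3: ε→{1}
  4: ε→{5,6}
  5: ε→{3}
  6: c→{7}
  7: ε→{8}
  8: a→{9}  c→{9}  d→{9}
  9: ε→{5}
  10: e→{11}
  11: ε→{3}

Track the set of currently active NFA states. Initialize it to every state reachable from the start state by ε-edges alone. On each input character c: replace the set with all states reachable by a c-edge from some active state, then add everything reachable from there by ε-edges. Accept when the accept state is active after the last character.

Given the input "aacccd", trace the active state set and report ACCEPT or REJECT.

Answer: REJECT

Derivation:
S₀ = ε-closure({0}) = {0,1,2,3,4,5,6,10}
'a' @ 1: {}  — dead — no transitions
rest 'acccd' ignored (set empty)
final: {}; accept 1 not in set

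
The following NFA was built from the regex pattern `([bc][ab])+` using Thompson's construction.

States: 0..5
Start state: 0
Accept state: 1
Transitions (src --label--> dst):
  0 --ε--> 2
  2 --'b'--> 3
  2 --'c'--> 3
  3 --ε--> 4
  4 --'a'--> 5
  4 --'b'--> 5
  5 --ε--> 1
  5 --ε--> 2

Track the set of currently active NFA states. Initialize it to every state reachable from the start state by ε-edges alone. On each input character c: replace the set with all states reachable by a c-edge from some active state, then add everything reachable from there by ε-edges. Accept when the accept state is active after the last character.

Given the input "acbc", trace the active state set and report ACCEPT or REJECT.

Answer: REJECT

Steps:
start: ε-closure({0}) = {0,2}
'a' @ 1: {}  — dead — no transitions
rest 'cbc' ignored (set empty)
final: {}; accept 1 not in set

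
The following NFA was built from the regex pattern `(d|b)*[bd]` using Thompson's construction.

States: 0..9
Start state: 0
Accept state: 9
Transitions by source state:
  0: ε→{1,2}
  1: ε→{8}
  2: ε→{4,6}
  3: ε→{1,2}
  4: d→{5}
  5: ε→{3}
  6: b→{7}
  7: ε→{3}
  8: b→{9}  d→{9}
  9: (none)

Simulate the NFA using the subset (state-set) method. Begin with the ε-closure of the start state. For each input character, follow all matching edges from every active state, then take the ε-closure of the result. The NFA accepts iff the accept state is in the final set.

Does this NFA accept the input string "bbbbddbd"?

start: ε-closure({0}) = {0,1,2,4,6,8}
'b' @ 1: {1,2,3,4,6,7,8,9}  [accepting]
'b' @ 2: {1,2,3,4,6,7,8,9}  [accepting]
'b' @ 3: {1,2,3,4,6,7,8,9}  [accepting]
'b' @ 4: {1,2,3,4,6,7,8,9}  [accepting]
'd' @ 5: {1,2,3,4,5,6,8,9}  [accepting]
'd' @ 6: {1,2,3,4,5,6,8,9}  [accepting]
'b' @ 7: {1,2,3,4,6,7,8,9}  [accepting]
'd' @ 8: {1,2,3,4,5,6,8,9}  [accepting]
final: {1,2,3,4,5,6,8,9}; accept 9 in set

Answer: ACCEPT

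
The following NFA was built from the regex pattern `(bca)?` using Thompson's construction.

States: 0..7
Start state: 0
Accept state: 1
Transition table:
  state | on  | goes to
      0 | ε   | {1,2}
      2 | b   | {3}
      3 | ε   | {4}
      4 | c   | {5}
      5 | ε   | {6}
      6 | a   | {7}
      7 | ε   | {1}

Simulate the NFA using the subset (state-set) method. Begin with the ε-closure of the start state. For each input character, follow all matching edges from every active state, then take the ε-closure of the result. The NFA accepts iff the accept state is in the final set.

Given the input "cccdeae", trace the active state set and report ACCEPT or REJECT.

Answer: REJECT

Trace:
initial (ε-close {0}): {0,1,2}
'c' @ 1: {}  — dead — no transitions
rest 'ccdeae' ignored (set empty)
end set {} — state 1 not in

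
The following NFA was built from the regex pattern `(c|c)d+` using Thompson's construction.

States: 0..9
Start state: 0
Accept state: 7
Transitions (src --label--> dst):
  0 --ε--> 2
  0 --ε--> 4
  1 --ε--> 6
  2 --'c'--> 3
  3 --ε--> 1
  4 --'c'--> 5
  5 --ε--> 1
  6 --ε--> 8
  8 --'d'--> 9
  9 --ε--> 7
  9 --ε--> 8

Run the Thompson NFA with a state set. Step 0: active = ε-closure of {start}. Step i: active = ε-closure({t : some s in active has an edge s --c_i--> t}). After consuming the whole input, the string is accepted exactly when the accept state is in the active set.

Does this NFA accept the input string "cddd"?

start: ε-closure({0}) = {0,2,4}
'c' @ 1: {1,3,5,6,8}
'd' @ 2: {7,8,9}  (accept∈set)
'd' @ 3: {7,8,9}  (accept∈set)
'd' @ 4: {7,8,9}  (accept∈set)
after full input: {7,8,9}  (accept=7 in)

Answer: ACCEPT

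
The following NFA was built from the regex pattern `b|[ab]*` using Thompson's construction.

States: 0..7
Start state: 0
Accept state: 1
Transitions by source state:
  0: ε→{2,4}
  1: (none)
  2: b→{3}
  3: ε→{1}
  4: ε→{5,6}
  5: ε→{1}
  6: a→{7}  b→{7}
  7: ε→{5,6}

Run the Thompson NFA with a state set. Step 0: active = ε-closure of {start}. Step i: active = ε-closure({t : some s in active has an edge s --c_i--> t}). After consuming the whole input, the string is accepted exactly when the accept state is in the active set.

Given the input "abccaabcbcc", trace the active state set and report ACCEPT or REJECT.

Answer: REJECT

Trace:
S₀ = ε-closure({0}) = {0,1,2,4,5,6}
'a' @ 1: {1,5,6,7}  ✓accept
'b' @ 2: {1,5,6,7}  ✓accept
'c' @ 3: {}  — dead — no transitions
rest 'caabcbcc' ignored (set empty)
after full input: {}  (accept=1 not in)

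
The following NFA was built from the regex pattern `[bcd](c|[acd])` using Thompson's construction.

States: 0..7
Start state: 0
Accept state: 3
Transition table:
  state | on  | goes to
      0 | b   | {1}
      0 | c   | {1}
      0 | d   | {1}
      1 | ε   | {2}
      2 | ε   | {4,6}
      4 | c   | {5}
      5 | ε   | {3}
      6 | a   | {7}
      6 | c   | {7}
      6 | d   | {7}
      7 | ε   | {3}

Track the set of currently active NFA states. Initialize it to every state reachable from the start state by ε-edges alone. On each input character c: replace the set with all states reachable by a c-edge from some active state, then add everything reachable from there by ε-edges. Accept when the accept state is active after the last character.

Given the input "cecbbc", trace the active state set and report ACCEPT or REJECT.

start: ε-closure({0}) = {0}
'c' @ 1: {1,2,4,6}
'e' @ 2: {}  — no active states
rest 'cbbc' ignored (set empty)
final: {}; accept 3 not in set

Answer: REJECT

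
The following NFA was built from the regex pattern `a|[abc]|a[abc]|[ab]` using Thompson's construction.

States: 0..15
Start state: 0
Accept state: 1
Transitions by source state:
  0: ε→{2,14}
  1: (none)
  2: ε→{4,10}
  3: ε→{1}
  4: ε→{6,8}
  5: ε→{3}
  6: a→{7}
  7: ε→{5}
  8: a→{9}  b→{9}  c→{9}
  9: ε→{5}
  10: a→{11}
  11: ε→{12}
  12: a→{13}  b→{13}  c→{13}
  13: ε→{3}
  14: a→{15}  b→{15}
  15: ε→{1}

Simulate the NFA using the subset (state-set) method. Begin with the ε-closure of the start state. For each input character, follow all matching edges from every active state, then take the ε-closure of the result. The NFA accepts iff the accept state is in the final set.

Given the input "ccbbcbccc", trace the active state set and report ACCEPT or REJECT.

initial (ε-close {0}): {0,2,4,6,8,10,14}
'c' @ 1: {1,3,5,9}  [accepting]
'c' @ 2: {}  — dead — no transitions
rest 'bbcbccc' ignored (set empty)
final: {}; accept 1 not in set

Answer: REJECT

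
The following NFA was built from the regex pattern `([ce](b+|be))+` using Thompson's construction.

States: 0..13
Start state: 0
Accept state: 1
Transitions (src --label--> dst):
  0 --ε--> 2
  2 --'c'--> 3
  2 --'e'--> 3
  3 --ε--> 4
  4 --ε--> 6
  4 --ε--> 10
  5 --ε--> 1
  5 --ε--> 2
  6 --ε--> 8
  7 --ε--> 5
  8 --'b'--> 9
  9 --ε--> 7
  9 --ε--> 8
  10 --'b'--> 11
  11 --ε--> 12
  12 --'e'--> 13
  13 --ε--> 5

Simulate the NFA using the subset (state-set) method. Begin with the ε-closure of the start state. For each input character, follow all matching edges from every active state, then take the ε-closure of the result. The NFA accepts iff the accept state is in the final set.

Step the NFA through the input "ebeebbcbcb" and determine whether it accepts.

S₀ = ε-closure({0}) = {0,2}
'e' @ 1: {3,4,6,8,10}
'b' @ 2: {1,2,5,7,8,9,11,12}  (accept∈set)
'e' @ 3: {1,2,3,4,5,6,8,10,13}  (accept∈set)
'e' @ 4: {3,4,6,8,10}
'b' @ 5: {1,2,5,7,8,9,11,12}  (accept∈set)
'b' @ 6: {1,2,5,7,8,9}  (accept∈set)
'c' @ 7: {3,4,6,8,10}
'b' @ 8: {1,2,5,7,8,9,11,12}  (accept∈set)
'c' @ 9: {3,4,6,8,10}
'b' @ 10: {1,2,5,7,8,9,11,12}  (accept∈set)
final: {1,2,5,7,8,9,11,12}; accept 1 in set

Answer: ACCEPT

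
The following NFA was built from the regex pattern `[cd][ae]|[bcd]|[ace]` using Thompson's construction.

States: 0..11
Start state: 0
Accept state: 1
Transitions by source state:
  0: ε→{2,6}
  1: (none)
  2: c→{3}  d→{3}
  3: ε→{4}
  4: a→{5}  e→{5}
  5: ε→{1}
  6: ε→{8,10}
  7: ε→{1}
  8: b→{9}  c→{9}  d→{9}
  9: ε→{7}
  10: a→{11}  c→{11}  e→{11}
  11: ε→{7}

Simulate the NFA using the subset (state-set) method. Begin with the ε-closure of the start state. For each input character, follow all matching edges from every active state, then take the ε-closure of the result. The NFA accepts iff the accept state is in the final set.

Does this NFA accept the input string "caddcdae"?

Answer: REJECT

Steps:
start: ε-closure({0}) = {0,2,6,8,10}
'c' @ 1: {1,3,4,7,9,11}  (accept∈set)
'a' @ 2: {1,5}  (accept∈set)
'd' @ 3: {}  — no active states
rest 'dcdae' ignored (set empty)
final: {}; accept 1 not in set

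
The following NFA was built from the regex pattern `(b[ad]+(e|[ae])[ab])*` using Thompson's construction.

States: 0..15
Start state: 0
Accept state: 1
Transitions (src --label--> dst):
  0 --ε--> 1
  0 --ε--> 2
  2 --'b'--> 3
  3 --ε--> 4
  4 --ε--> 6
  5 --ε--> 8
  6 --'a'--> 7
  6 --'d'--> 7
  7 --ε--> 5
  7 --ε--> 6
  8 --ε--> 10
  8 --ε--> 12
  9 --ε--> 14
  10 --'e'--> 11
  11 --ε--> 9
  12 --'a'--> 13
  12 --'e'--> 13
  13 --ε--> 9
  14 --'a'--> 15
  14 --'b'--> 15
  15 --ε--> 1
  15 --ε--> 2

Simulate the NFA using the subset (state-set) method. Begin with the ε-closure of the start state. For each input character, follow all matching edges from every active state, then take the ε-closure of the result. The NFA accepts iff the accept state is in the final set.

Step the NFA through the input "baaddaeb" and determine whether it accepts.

initial (ε-close {0}): {0,1,2}
'b' @ 1: {3,4,6}
'a' @ 2: {5,6,7,8,10,12}
'a' @ 3: {5,6,7,8,9,10,12,13,14}
'd' @ 4: {5,6,7,8,10,12}
'd' @ 5: {5,6,7,8,10,12}
'a' @ 6: {5,6,7,8,9,10,12,13,14}
'e' @ 7: {9,11,13,14}
'b' @ 8: {1,2,15}  ✓accept
after full input: {1,2,15}  (accept=1 in)

Answer: ACCEPT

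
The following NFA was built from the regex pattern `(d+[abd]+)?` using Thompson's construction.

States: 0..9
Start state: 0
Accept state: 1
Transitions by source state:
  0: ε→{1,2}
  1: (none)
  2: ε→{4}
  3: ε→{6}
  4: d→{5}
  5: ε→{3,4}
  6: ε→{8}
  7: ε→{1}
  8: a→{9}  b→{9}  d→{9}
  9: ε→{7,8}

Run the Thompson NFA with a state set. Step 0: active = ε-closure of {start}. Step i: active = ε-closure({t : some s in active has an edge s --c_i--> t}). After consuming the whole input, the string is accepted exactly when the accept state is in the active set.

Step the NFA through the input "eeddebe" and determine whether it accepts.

start: ε-closure({0}) = {0,1,2,4}
'e' @ 1: {}  — no active states
rest 'eddebe' ignored (set empty)
end set {} — state 1 not in

Answer: REJECT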